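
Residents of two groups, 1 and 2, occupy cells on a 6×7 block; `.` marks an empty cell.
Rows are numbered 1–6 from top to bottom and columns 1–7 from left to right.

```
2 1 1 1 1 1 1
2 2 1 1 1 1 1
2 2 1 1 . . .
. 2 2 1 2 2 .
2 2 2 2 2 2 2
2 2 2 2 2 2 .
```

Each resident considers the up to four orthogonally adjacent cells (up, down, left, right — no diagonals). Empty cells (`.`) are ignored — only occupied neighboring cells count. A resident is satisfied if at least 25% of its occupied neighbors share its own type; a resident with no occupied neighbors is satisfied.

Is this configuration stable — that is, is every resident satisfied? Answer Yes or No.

Yes

Row 1: (1,1)2 1/2 ✓ · (1,2)1 1/3 ✓ · (1,3)1 3/3 ✓ · (1,4)1 3/3 ✓ · (1,5)1 3/3 ✓ · (1,6)1 3/3 ✓ · (1,7)1 2/2 ✓
Row 2: (2,1)2 3/3 ✓ · (2,2)2 2/4 ✓ · (2,3)1 3/4 ✓ · (2,4)1 4/4 ✓ · (2,5)1 3/3 ✓ · (2,6)1 3/3 ✓ · (2,7)1 2/2 ✓
Row 3: (3,1)2 2/2 ✓ · (3,2)2 3/4 ✓ · (3,3)1 2/4 ✓ · (3,4)1 3/3 ✓
Row 4: (4,2)2 3/3 ✓ · (4,3)2 2/4 ✓ · (4,4)1 1/4 ✓ · (4,5)2 2/3 ✓ · (4,6)2 2/2 ✓
Row 5: (5,1)2 2/2 ✓ · (5,2)2 4/4 ✓ · (5,3)2 4/4 ✓ · (5,4)2 3/4 ✓ · (5,5)2 4/4 ✓ · (5,6)2 4/4 ✓ · (5,7)2 1/1 ✓
Row 6: (6,1)2 2/2 ✓ · (6,2)2 3/3 ✓ · (6,3)2 3/3 ✓ · (6,4)2 3/3 ✓ · (6,5)2 3/3 ✓ · (6,6)2 2/2 ✓
All meet the threshold, so the configuration is stable.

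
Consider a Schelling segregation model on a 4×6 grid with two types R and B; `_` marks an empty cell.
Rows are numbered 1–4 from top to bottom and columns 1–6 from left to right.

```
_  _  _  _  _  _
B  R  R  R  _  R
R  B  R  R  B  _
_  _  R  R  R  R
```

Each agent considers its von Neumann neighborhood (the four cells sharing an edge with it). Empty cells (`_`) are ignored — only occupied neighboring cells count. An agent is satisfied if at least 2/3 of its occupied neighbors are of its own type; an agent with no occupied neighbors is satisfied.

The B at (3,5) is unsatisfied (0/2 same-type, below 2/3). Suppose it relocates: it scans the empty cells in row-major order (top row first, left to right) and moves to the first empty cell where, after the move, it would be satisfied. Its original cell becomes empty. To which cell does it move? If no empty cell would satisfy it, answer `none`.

(1,1)

Vacating (3,5). Empty cells in order:
  (1,1): 1/1 same-type → satisfied — stop here.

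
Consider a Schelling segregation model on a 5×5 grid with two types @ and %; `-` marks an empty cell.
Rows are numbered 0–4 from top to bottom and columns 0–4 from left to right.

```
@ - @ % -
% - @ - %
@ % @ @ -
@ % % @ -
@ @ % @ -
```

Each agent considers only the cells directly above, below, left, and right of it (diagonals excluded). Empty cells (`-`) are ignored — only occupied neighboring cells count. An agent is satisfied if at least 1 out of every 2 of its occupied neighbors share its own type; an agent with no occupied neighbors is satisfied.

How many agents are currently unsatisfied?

Row 0: (0,0)@ 0/1 ✗ · (0,2)@ 1/2 ✓ · (0,3)% 0/1 ✗
Row 1: (1,0)% 0/2 ✗ · (1,2)@ 2/2 ✓ · (1,4)% 0/0 ✓
Row 2: (2,0)@ 1/3 ✗ · (2,1)% 1/3 ✗ · (2,2)@ 2/4 ✓ · (2,3)@ 2/2 ✓
Row 3: (3,0)@ 2/3 ✓ · (3,1)% 2/4 ✓ · (3,2)% 2/4 ✓ · (3,3)@ 2/3 ✓
Row 4: (4,0)@ 2/2 ✓ · (4,1)@ 1/3 ✗ · (4,2)% 1/3 ✗ · (4,3)@ 1/2 ✓
Unsatisfied: (0,0), (0,3), (1,0), (2,0), (2,1), (4,1), (4,2) — 7 in total.

7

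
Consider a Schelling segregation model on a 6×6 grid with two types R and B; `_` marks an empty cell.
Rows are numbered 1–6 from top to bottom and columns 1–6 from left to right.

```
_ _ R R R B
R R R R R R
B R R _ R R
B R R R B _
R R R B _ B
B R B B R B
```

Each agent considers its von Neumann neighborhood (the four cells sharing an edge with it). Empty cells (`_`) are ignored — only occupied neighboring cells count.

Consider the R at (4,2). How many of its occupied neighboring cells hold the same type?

Occupied neighbors of (4,2): (3,2)=R, (5,2)=R, (4,1)=B, (4,3)=R.
Same type (R): 3 of 4.

3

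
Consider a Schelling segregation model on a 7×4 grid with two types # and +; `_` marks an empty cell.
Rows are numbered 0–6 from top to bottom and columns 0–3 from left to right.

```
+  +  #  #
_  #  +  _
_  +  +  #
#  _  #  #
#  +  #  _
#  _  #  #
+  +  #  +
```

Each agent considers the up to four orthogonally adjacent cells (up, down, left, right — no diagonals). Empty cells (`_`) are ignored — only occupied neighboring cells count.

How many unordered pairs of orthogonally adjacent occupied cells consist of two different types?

13

Scan each occupied cell's neighbors to the right and below so each pair is counted once.
Row 0: +(0,0)–+(0,1)= +(0,1)–#(0,2)≠ +(0,1)–#(1,1)≠ #(0,2)–#(0,3)= #(0,2)–+(1,2)≠  → 3/5 unlike.
Row 1: #(1,1)–+(1,2)≠ #(1,1)–+(2,1)≠ +(1,2)–+(2,2)=  → 2/3 unlike.
Row 2: +(2,1)–+(2,2)= +(2,2)–#(2,3)≠ +(2,2)–#(3,2)≠ #(2,3)–#(3,3)=  → 2/4 unlike.
Row 3: #(3,0)–#(4,0)= #(3,2)–#(3,3)= #(3,2)–#(4,2)=  → 0/3 unlike.
Row 4: #(4,0)–+(4,1)≠ #(4,0)–#(5,0)= +(4,1)–#(4,2)≠ #(4,2)–#(5,2)=  → 2/4 unlike.
Row 5: #(5,0)–+(6,0)≠ #(5,2)–#(5,3)= #(5,2)–#(6,2)= #(5,3)–+(6,3)≠  → 2/4 unlike.
Row 6: +(6,0)–+(6,1)= +(6,1)–#(6,2)≠ #(6,2)–+(6,3)≠  → 2/3 unlike.
Total adjacent occupied pairs: 26; unlike-type pairs: 13.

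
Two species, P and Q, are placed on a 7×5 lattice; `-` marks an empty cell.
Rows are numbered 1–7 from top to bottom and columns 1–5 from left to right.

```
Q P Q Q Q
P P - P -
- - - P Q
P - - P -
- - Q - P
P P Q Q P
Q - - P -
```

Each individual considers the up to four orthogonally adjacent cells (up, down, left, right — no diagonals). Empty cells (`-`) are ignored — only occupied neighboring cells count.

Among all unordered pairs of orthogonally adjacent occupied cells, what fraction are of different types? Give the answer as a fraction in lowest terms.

9/19

Scan each occupied cell's neighbors to the right and below so each pair is counted once.
Row 1: Q(1,1)–P(1,2)≠ Q(1,1)–P(2,1)≠ P(1,2)–Q(1,3)≠ P(1,2)–P(2,2)= Q(1,3)–Q(1,4)= Q(1,4)–Q(1,5)= Q(1,4)–P(2,4)≠  → 4/7 unlike.
Row 2: P(2,1)–P(2,2)= P(2,4)–P(3,4)=  → 0/2 unlike.
Row 3: P(3,4)–Q(3,5)≠ P(3,4)–P(4,4)=  → 1/2 unlike.
Row 5: Q(5,3)–Q(6,3)= P(5,5)–P(6,5)=  → 0/2 unlike.
Row 6: P(6,1)–P(6,2)= P(6,1)–Q(7,1)≠ P(6,2)–Q(6,3)≠ Q(6,3)–Q(6,4)= Q(6,4)–P(6,5)≠ Q(6,4)–P(7,4)≠  → 4/6 unlike.
Total adjacent occupied pairs: 19; unlike-type pairs: 9.
9/19 is already in lowest terms.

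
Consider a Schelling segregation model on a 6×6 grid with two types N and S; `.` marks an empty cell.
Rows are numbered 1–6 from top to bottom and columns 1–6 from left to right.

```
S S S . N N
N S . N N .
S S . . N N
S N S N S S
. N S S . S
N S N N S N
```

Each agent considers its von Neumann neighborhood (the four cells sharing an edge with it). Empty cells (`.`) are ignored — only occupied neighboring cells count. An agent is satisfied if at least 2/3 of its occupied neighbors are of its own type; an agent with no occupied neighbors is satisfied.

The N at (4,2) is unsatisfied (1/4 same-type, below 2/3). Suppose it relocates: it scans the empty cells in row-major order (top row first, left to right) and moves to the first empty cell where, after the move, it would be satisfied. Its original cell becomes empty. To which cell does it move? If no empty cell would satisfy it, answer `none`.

(1,4)

Vacating (4,2). Empty cells in order:
  (1,4): 2/3 same-type → satisfied — stop here.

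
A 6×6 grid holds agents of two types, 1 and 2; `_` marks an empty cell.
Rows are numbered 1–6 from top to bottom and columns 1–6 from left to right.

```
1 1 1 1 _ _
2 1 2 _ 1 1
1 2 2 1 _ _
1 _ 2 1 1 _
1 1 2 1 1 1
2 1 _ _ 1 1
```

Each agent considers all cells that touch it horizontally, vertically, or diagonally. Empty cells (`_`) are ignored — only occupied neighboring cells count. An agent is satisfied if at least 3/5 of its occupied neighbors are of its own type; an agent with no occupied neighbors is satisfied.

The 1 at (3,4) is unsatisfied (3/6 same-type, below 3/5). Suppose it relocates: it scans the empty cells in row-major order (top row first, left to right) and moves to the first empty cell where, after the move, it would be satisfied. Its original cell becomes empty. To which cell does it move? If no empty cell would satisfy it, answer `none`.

Vacating (3,4). Empty cells in order:
  (1,5): 3/3 same-type → satisfied — stop here.

(1,5)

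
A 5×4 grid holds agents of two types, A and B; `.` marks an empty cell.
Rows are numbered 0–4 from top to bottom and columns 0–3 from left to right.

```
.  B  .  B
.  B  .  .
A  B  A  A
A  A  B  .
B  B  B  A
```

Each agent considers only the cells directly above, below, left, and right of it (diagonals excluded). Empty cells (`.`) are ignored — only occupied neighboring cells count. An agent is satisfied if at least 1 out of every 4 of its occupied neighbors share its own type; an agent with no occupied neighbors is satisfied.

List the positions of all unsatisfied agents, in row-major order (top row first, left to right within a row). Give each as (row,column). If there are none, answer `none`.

(4,3)

Row 0: (0,1)B 1/1 ok · (0,3)B 0/0 ok
Row 1: (1,1)B 2/2 ok
Row 2: (2,0)A 1/2 ok · (2,1)B 1/4 ok · (2,2)A 1/3 ok · (2,3)A 1/1 ok
Row 3: (3,0)A 2/3 ok · (3,1)A 1/4 ok · (3,2)B 1/3 ok
Row 4: (4,0)B 1/2 ok · (4,1)B 2/3 ok · (4,2)B 2/3 ok · (4,3)A 0/1 unhappy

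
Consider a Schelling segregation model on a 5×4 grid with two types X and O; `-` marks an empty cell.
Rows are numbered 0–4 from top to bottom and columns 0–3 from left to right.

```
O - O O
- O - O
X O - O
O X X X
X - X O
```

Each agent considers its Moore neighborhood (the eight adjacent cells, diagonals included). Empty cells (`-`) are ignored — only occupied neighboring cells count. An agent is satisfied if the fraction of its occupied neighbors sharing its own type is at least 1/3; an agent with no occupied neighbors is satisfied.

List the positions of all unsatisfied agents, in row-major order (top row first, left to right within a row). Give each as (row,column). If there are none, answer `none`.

(2,0), (3,0), (4,3)

(0,0)O 1/1 ok
(0,2)O 3/3 ok
(0,3)O 2/2 ok
(1,1)O 3/4 ok
(1,3)O 3/3 ok
(2,0)X 1/4 unhappy
(2,1)O 2/5 ok
(2,3)O 1/3 ok
(3,0)O 1/4 unhappy
(3,1)X 4/6 ok
(3,2)X 3/6 ok
(3,3)X 2/4 ok
(4,0)X 1/2 ok
(4,2)X 3/4 ok
(4,3)O 0/3 unhappy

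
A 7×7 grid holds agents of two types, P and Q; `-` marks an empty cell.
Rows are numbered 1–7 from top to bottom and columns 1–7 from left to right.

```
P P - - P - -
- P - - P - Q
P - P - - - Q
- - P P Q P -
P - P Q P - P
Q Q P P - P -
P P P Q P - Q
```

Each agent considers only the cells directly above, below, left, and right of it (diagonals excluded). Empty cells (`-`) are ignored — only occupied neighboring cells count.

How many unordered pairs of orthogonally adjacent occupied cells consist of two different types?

Scan each occupied cell's neighbors to the right and below so each pair is counted once.
Row 1: P(1,1)–P(1,2)= P(1,2)–P(2,2)= P(1,5)–P(2,5)=  → 0/3 unlike.
Row 2: Q(2,7)–Q(3,7)=  → 0/1 unlike.
Row 3: P(3,3)–P(4,3)=  → 0/1 unlike.
Row 4: P(4,3)–P(4,4)= P(4,3)–P(5,3)= P(4,4)–Q(4,5)≠ P(4,4)–Q(5,4)≠ Q(4,5)–P(4,6)≠ Q(4,5)–P(5,5)≠  → 4/6 unlike.
Row 5: P(5,1)–Q(6,1)≠ P(5,3)–Q(5,4)≠ P(5,3)–P(6,3)= Q(5,4)–P(5,5)≠ Q(5,4)–P(6,4)≠  → 4/5 unlike.
Row 6: Q(6,1)–Q(6,2)= Q(6,1)–P(7,1)≠ Q(6,2)–P(6,3)≠ Q(6,2)–P(7,2)≠ P(6,3)–P(6,4)= P(6,3)–P(7,3)= P(6,4)–Q(7,4)≠  → 4/7 unlike.
Row 7: P(7,1)–P(7,2)= P(7,2)–P(7,3)= P(7,3)–Q(7,4)≠ Q(7,4)–P(7,5)≠  → 2/4 unlike.
Total adjacent occupied pairs: 27; unlike-type pairs: 14.

14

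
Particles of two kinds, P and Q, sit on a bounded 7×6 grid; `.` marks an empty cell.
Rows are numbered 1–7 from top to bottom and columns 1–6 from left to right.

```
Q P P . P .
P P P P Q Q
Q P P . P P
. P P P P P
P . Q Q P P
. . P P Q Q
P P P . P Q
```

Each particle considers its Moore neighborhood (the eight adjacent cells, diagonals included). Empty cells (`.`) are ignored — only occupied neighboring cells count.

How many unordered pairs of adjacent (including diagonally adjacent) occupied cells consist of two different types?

33

Scan each occupied cell's neighbors to the right and below (and the two forward diagonals) so each pair is counted once.
Row 1: Q(1,1)–P(1,2)≠ Q(1,1)–P(2,1)≠ Q(1,1)–P(2,2)≠ P(1,2)–P(1,3)= P(1,2)–P(2,2)= P(1,2)–P(2,3)= P(1,2)–P(2,1)= P(1,3)–P(2,3)= P(1,3)–P(2,4)= P(1,3)–P(2,2)= P(1,5)–Q(2,5)≠ P(1,5)–Q(2,6)≠ P(1,5)–P(2,4)=  → 5/13 unlike.
Row 2: P(2,1)–P(2,2)= P(2,1)–Q(3,1)≠ P(2,1)–P(3,2)= P(2,2)–P(2,3)= P(2,2)–P(3,2)= P(2,2)–P(3,3)= P(2,2)–Q(3,1)≠ P(2,3)–P(2,4)= P(2,3)–P(3,3)= P(2,3)–P(3,2)= P(2,4)–Q(2,5)≠ P(2,4)–P(3,5)= P(2,4)–P(3,3)= Q(2,5)–Q(2,6)= Q(2,5)–P(3,5)≠ Q(2,5)–P(3,6)≠ Q(2,6)–P(3,6)≠ Q(2,6)–P(3,5)≠  → 7/18 unlike.
Row 3: Q(3,1)–P(3,2)≠ Q(3,1)–P(4,2)≠ P(3,2)–P(3,3)= P(3,2)–P(4,2)= P(3,2)–P(4,3)= P(3,3)–P(4,3)= P(3,3)–P(4,4)= P(3,3)–P(4,2)= P(3,5)–P(3,6)= P(3,5)–P(4,5)= P(3,5)–P(4,6)= P(3,5)–P(4,4)= P(3,6)–P(4,6)= P(3,6)–P(4,5)=  → 2/14 unlike.
Row 4: P(4,2)–P(4,3)= P(4,2)–Q(5,3)≠ P(4,2)–P(5,1)= P(4,3)–P(4,4)= P(4,3)–Q(5,3)≠ P(4,3)–Q(5,4)≠ P(4,4)–P(4,5)= P(4,4)–Q(5,4)≠ P(4,4)–P(5,5)= P(4,4)–Q(5,3)≠ P(4,5)–P(4,6)= P(4,5)–P(5,5)= P(4,5)–P(5,6)= P(4,5)–Q(5,4)≠ P(4,6)–P(5,6)= P(4,6)–P(5,5)=  → 6/16 unlike.
Row 5: Q(5,3)–Q(5,4)= Q(5,3)–P(6,3)≠ Q(5,3)–P(6,4)≠ Q(5,4)–P(5,5)≠ Q(5,4)–P(6,4)≠ Q(5,4)–Q(6,5)= Q(5,4)–P(6,3)≠ P(5,5)–P(5,6)= P(5,5)–Q(6,5)≠ P(5,5)–Q(6,6)≠ P(5,5)–P(6,4)= P(5,6)–Q(6,6)≠ P(5,6)–Q(6,5)≠  → 9/13 unlike.
Row 6: P(6,3)–P(6,4)= P(6,3)–P(7,3)= P(6,3)–P(7,2)= P(6,4)–Q(6,5)≠ P(6,4)–P(7,5)= P(6,4)–P(7,3)= Q(6,5)–Q(6,6)= Q(6,5)–P(7,5)≠ Q(6,5)–Q(7,6)= Q(6,6)–Q(7,6)= Q(6,6)–P(7,5)≠  → 3/11 unlike.
Row 7: P(7,1)–P(7,2)= P(7,2)–P(7,3)= P(7,5)–Q(7,6)≠  → 1/3 unlike.
Total adjacent occupied pairs: 88; unlike-type pairs: 33.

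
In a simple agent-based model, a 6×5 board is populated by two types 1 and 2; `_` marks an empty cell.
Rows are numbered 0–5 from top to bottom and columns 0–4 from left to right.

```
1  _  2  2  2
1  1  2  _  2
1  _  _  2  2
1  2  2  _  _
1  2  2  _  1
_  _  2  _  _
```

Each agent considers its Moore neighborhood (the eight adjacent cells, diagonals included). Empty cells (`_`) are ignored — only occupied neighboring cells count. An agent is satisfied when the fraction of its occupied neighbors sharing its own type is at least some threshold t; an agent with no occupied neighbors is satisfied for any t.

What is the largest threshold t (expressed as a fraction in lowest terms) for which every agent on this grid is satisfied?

Row 0: (0,0)1 2/2 · (0,2)2 2/3 · (0,3)2 4/4 · (0,4)2 2/2
Row 1: (1,0)1 3/3 · (1,1)1 3/5 · (1,2)2 3/4 · (1,4)2 4/4
Row 2: (2,0)1 3/4 · (2,3)2 4/4 · (2,4)2 2/2
Row 3: (3,0)1 2/4 · (3,1)2 3/6 · (3,2)2 4/4
Row 4: (4,0)1 1/3 · (4,1)2 4/6 · (4,2)2 4/4 · (4,4)1 — no occupied neighbors
Row 5: (5,2)2 2/2
The smallest same-type fraction is 1/3 at (4,0), which reduces to 1/3. Any threshold above that leaves this agent unsatisfied.

1/3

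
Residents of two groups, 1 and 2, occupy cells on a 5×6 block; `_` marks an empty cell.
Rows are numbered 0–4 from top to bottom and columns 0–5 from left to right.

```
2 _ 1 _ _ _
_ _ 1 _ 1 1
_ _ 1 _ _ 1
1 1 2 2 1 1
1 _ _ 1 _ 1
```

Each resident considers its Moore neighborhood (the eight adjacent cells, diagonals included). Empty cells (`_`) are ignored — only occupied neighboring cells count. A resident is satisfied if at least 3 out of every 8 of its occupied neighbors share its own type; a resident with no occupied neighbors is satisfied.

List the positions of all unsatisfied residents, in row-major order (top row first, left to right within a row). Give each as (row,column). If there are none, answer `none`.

(3,2), (3,3), (4,3)

(0,0)2 0/0 ✓
(0,2)1 1/1 ✓
(1,2)1 2/2 ✓
(1,4)1 2/2 ✓
(1,5)1 2/2 ✓
(2,2)1 2/4 ✓
(2,5)1 4/4 ✓
(3,0)1 2/2 ✓
(3,1)1 3/4 ✓
(3,2)2 1/4 ✗
(3,3)2 1/4 ✗
(3,4)1 4/5 ✓
(3,5)1 3/3 ✓
(4,0)1 2/2 ✓
(4,3)1 1/3 ✗
(4,5)1 2/2 ✓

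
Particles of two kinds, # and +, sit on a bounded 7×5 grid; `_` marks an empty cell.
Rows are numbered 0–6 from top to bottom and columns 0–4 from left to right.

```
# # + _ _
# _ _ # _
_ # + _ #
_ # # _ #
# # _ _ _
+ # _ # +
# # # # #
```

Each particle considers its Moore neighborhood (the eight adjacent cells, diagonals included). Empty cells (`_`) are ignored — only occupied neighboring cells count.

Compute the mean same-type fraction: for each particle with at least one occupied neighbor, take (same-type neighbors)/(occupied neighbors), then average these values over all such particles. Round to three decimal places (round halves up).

(0,0)# 2/2
(0,1)# 2/3
(0,2)+ 0/2
(1,0)# 3/3
(1,3)# 1/3
(2,1)# 3/4
(2,2)+ 0/4
(2,4)# 2/2
(3,1)# 4/5
(3,2)# 3/4
(3,4)# 1/1
(4,0)# 3/4
(4,1)# 4/5
(5,0)+ 0/5
(5,1)# 5/6
(5,3)# 3/4
(5,4)+ 0/3
(6,0)# 2/3
(6,1)# 3/4
(6,2)# 4/4
(6,3)# 3/4
(6,4)# 2/3
Sum over 22 particles: 2/2 + 2/3 + 0/2 + 3/3 + 1/3 + 3/4 + 0/4 + 2/2 + 4/5 + 3/4 + 1/1 + 3/4 + 4/5 + 0/5 + 5/6 + 3/4 + 0/3 + 2/3 + 3/4 + 4/4 + 3/4 + 2/3 = 214/15; mean = 214/15 ÷ 22 = 107/165 = 0.648484… → 0.648.

0.648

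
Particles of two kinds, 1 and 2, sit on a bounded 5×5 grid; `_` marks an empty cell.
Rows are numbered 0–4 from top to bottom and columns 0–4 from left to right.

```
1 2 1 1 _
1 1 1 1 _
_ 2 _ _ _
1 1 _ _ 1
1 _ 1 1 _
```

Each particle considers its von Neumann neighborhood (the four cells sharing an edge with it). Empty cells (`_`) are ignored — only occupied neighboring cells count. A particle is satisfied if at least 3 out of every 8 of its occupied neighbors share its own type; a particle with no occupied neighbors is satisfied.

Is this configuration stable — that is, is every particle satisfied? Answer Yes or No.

No

(0,0)1 1/2 ✓
(0,1)2 0/3 ✗
(0,2)1 2/3 ✓
(0,3)1 2/2 ✓
(1,0)1 2/2 ✓
(1,1)1 2/4 ✓
(1,2)1 3/3 ✓
(1,3)1 2/2 ✓
(2,1)2 0/2 ✗
(3,0)1 2/2 ✓
(3,1)1 1/2 ✓
(3,4)1 0/0 ✓
(4,0)1 1/1 ✓
(4,2)1 1/1 ✓
(4,3)1 1/1 ✓
For instance (0,1) has only 0/3 same-type neighbors, below 3/8.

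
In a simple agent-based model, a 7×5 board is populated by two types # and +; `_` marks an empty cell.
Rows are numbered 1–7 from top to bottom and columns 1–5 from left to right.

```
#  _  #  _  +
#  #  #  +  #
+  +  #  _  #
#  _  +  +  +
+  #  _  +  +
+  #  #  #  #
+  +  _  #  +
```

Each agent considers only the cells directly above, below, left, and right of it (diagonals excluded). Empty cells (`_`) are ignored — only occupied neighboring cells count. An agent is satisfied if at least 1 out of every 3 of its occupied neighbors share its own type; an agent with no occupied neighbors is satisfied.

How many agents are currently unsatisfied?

(1,1)# 1/1 ok
(1,3)# 1/1 ok
(1,5)+ 0/1 unhappy
(2,1)# 2/3 ok
(2,2)# 2/3 ok
(2,3)# 3/4 ok
(2,4)+ 0/2 unhappy
(2,5)# 1/3 ok
(3,1)+ 1/3 ok
(3,2)+ 1/3 ok
(3,3)# 1/3 ok
(3,5)# 1/2 ok
(4,1)# 0/2 unhappy
(4,3)+ 1/2 ok
(4,4)+ 3/3 ok
(4,5)+ 2/3 ok
(5,1)+ 1/3 ok
(5,2)# 1/2 ok
(5,4)+ 2/3 ok
(5,5)+ 2/3 ok
(6,1)+ 2/3 ok
(6,2)# 2/4 ok
(6,3)# 2/2 ok
(6,4)# 3/4 ok
(6,5)# 1/3 ok
(7,1)+ 2/2 ok
(7,2)+ 1/2 ok
(7,4)# 1/2 ok
(7,5)+ 0/2 unhappy
Unsatisfied: (1,5), (2,4), (4,1), (7,5) — 4 in total.

4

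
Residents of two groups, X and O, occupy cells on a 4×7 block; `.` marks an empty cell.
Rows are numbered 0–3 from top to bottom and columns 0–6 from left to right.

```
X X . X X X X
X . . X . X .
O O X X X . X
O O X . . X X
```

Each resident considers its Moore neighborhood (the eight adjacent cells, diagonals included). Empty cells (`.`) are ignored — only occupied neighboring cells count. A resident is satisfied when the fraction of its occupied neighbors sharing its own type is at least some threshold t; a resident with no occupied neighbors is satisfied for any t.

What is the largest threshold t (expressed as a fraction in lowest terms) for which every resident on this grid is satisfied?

(0,0)X 2/2
(0,1)X 2/2
(0,3)X 2/2
(0,4)X 4/4
(0,5)X 3/3
(0,6)X 2/2
(1,0)X 2/4
(1,3)X 5/5
(1,5)X 5/5
(2,0)O 3/4
(2,1)O 3/6
(2,2)X 3/5
(2,3)X 4/4
(2,4)X 4/4
(2,6)X 3/3
(3,0)O 3/3
(3,1)O 3/5
(3,2)X 2/4
(3,5)X 3/3
(3,6)X 2/2
The smallest same-type fraction is 2/4 at (1,0), which reduces to 1/2. Any threshold above that leaves this resident unsatisfied.

1/2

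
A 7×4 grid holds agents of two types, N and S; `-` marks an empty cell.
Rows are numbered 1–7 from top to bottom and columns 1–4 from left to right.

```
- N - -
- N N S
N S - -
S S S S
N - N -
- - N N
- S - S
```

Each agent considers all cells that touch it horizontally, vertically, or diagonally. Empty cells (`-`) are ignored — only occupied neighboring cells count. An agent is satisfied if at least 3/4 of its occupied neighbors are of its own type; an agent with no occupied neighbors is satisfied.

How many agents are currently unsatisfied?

13

(1,2)N 2/2 satisfied
(2,2)N 3/4 satisfied
(2,3)N 2/4 not
(2,4)S 0/1 not
(3,1)N 1/4 not
(3,2)S 3/6 not
(4,1)S 2/4 not
(4,2)S 3/6 not
(4,3)S 3/4 satisfied
(4,4)S 1/2 not
(5,1)N 0/2 not
(5,3)N 2/5 not
(6,3)N 2/4 not
(6,4)N 2/3 not
(7,2)S 0/1 not
(7,4)S 0/2 not
Unsatisfied: (2,3), (2,4), (3,1), (3,2), (4,1), (4,2), (4,4), (5,1), (5,3), (6,3), (6,4), (7,2), (7,4) — 13 in total.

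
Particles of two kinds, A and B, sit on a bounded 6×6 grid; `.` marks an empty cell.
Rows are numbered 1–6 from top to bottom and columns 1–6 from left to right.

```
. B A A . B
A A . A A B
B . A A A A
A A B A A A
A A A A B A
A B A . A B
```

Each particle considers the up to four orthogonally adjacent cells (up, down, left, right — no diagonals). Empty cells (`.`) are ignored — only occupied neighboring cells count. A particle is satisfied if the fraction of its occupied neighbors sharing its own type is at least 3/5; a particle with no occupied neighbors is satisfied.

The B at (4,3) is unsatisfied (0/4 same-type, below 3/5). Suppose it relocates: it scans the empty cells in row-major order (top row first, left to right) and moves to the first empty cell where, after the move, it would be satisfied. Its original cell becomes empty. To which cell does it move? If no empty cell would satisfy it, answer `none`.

none

Vacating (4,3). Empty cells in order:
  (1,1): 1/2 same-type → still unsatisfied.
  (1,5): 1/3 same-type → still unsatisfied.
  (2,3): 0/4 same-type → still unsatisfied.
  (3,2): 1/4 same-type → still unsatisfied.
  (6,4): 0/3 same-type → still unsatisfied.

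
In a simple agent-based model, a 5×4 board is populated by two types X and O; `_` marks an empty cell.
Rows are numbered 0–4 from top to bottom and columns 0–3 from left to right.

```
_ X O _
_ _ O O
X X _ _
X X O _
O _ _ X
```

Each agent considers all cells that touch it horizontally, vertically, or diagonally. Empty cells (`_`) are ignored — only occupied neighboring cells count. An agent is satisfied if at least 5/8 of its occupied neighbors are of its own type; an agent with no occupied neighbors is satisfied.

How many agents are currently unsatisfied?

7

(0,1)X 0/2 ✗
(0,2)O 2/3 ✓
(1,2)O 2/4 ✗
(1,3)O 2/2 ✓
(2,0)X 3/3 ✓
(2,1)X 3/5 ✗
(3,0)X 3/4 ✓
(3,1)X 3/5 ✗
(3,2)O 0/3 ✗
(4,0)O 0/2 ✗
(4,3)X 0/1 ✗
Unsatisfied: (0,1), (1,2), (2,1), (3,1), (3,2), (4,0), (4,3) — 7 in total.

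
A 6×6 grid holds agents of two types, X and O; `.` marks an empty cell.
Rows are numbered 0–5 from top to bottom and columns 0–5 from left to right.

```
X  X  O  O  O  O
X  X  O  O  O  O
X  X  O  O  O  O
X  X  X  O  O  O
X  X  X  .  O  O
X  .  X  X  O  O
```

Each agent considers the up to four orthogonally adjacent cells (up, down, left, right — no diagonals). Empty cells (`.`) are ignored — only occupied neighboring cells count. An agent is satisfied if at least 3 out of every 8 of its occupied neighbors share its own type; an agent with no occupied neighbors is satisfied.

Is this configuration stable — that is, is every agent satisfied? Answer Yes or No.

Yes

(0,0)X 2/2 satisfied
(0,1)X 2/3 satisfied
(0,2)O 2/3 satisfied
(0,3)O 3/3 satisfied
(0,4)O 3/3 satisfied
(0,5)O 2/2 satisfied
(1,0)X 3/3 satisfied
(1,1)X 3/4 satisfied
(1,2)O 3/4 satisfied
(1,3)O 4/4 satisfied
(1,4)O 4/4 satisfied
(1,5)O 3/3 satisfied
(2,0)X 3/3 satisfied
(2,1)X 3/4 satisfied
(2,2)O 2/4 satisfied
(2,3)O 4/4 satisfied
(2,4)O 4/4 satisfied
(2,5)O 3/3 satisfied
(3,0)X 3/3 satisfied
(3,1)X 4/4 satisfied
(3,2)X 2/4 satisfied
(3,3)O 2/3 satisfied
(3,4)O 4/4 satisfied
(3,5)O 3/3 satisfied
(4,0)X 3/3 satisfied
(4,1)X 3/3 satisfied
(4,2)X 3/3 satisfied
(4,4)O 3/3 satisfied
(4,5)O 3/3 satisfied
(5,0)X 1/1 satisfied
(5,2)X 2/2 satisfied
(5,3)X 1/2 satisfied
(5,4)O 2/3 satisfied
(5,5)O 2/2 satisfied
All meet the threshold, so the configuration is stable.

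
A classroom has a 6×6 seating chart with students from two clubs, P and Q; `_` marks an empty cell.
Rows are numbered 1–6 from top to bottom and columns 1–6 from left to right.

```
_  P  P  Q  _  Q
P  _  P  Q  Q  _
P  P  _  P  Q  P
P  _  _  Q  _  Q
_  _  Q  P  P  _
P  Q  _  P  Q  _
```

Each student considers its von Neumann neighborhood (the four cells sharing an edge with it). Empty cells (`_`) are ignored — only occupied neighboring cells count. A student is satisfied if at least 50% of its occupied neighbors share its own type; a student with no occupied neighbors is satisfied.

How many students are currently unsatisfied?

9

(1,2)P 1/1 satisfied
(1,3)P 2/3 satisfied
(1,4)Q 1/2 satisfied
(1,6)Q 0/0 satisfied
(2,1)P 1/1 satisfied
(2,3)P 1/2 satisfied
(2,4)Q 2/4 satisfied
(2,5)Q 2/2 satisfied
(3,1)P 3/3 satisfied
(3,2)P 1/1 satisfied
(3,4)P 0/3 not
(3,5)Q 1/3 not
(3,6)P 0/2 not
(4,1)P 1/1 satisfied
(4,4)Q 0/2 not
(4,6)Q 0/1 not
(5,3)Q 0/1 not
(5,4)P 2/4 satisfied
(5,5)P 1/2 satisfied
(6,1)P 0/1 not
(6,2)Q 0/1 not
(6,4)P 1/2 satisfied
(6,5)Q 0/2 not
Unsatisfied: (3,4), (3,5), (3,6), (4,4), (4,6), (5,3), (6,1), (6,2), (6,5) — 9 in total.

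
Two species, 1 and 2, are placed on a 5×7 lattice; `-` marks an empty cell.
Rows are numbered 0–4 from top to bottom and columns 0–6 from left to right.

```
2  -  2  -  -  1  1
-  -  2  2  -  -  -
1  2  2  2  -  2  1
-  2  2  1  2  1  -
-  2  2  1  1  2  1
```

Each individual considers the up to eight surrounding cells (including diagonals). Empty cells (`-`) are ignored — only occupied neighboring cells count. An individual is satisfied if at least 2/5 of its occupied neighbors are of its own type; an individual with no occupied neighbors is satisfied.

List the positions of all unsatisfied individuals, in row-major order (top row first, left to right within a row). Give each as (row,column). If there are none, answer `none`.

(0,0)2 0/0 ✓
(0,2)2 2/2 ✓
(0,5)1 1/1 ✓
(0,6)1 1/1 ✓
(1,2)2 5/5 ✓
(1,3)2 4/4 ✓
(2,0)1 0/2 ✗
(2,1)2 4/5 ✓
(2,2)2 6/7 ✓
(2,3)2 5/6 ✓
(2,5)2 1/3 ✗
(2,6)1 1/2 ✓
(3,1)2 5/6 ✓
(3,2)2 6/8 ✓
(3,3)1 2/7 ✗
(3,4)2 3/7 ✓
(3,5)1 3/6 ✓
(4,1)2 3/3 ✓
(4,2)2 3/5 ✓
(4,3)1 2/5 ✓
(4,4)1 3/5 ✓
(4,5)2 1/4 ✗
(4,6)1 1/2 ✓

(2,0), (2,5), (3,3), (4,5)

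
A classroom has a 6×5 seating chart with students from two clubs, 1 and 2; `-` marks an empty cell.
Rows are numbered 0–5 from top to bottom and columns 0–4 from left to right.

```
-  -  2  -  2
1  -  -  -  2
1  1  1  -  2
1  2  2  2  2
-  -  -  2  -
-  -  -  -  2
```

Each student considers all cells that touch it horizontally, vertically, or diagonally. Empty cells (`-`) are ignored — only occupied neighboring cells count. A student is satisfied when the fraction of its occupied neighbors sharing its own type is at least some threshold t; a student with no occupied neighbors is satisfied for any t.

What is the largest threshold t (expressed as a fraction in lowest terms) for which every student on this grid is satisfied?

(0,2)2 — no occupied neighbors
(0,4)2 1/1
(1,0)1 2/2
(1,4)2 2/2
(2,0)1 3/4
(2,1)1 4/6
(2,2)1 1/4
(2,4)2 3/3
(3,0)1 2/3
(3,1)2 1/5
(3,2)2 3/5
(3,3)2 4/5
(3,4)2 3/3
(4,3)2 4/4
(5,4)2 1/1
The smallest same-type fraction is 1/5 at (3,1), which reduces to 1/5. Any threshold above that leaves this student unsatisfied.

1/5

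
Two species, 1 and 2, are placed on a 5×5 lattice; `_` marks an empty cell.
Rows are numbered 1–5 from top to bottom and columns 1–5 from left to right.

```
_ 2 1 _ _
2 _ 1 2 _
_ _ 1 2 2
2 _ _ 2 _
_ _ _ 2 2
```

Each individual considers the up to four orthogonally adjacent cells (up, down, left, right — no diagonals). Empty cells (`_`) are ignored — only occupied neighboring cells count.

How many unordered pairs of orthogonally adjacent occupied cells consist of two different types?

Scan each occupied cell's neighbors to the right and below so each pair is counted once.
From row 1: 1 unlike of 2 pairs (running 1/2).
From row 2: 1 unlike of 3 pairs (running 2/5).
From row 3: 1 unlike of 3 pairs (running 3/8).
From row 4: 0 unlike of 1 pairs (running 3/9).
From row 5: 0 unlike of 1 pairs (running 3/10).
Total adjacent occupied pairs: 10; unlike-type pairs: 3.

3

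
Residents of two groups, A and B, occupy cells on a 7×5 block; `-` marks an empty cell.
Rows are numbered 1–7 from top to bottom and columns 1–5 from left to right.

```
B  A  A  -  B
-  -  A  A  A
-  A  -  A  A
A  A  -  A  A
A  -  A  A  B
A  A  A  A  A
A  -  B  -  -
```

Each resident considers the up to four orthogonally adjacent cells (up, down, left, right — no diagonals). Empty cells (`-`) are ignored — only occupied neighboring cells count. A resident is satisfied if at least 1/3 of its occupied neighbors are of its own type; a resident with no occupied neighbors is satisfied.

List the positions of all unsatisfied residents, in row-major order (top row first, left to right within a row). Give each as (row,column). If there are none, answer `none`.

Row 1: (1,1)B 0/1 ✗ · (1,2)A 1/2 ✓ · (1,3)A 2/2 ✓ · (1,5)B 0/1 ✗
Row 2: (2,3)A 2/2 ✓ · (2,4)A 3/3 ✓ · (2,5)A 2/3 ✓
Row 3: (3,2)A 1/1 ✓ · (3,4)A 3/3 ✓ · (3,5)A 3/3 ✓
Row 4: (4,1)A 2/2 ✓ · (4,2)A 2/2 ✓ · (4,4)A 3/3 ✓ · (4,5)A 2/3 ✓
Row 5: (5,1)A 2/2 ✓ · (5,3)A 2/2 ✓ · (5,4)A 3/4 ✓ · (5,5)B 0/3 ✗
Row 6: (6,1)A 3/3 ✓ · (6,2)A 2/2 ✓ · (6,3)A 3/4 ✓ · (6,4)A 3/3 ✓ · (6,5)A 1/2 ✓
Row 7: (7,1)A 1/1 ✓ · (7,3)B 0/1 ✗

(1,1), (1,5), (5,5), (7,3)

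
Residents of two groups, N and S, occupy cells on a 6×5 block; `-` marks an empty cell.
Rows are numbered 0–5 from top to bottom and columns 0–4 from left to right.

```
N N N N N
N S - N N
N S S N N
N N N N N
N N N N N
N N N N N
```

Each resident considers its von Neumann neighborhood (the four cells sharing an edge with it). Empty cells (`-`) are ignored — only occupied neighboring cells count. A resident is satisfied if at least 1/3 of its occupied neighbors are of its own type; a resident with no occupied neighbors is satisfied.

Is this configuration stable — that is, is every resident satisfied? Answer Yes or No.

(0,0)N 2/2 satisfied
(0,1)N 2/3 satisfied
(0,2)N 2/2 satisfied
(0,3)N 3/3 satisfied
(0,4)N 2/2 satisfied
(1,0)N 2/3 satisfied
(1,1)S 1/3 satisfied
(1,3)N 3/3 satisfied
(1,4)N 3/3 satisfied
(2,0)N 2/3 satisfied
(2,1)S 2/4 satisfied
(2,2)S 1/3 satisfied
(2,3)N 3/4 satisfied
(2,4)N 3/3 satisfied
(3,0)N 3/3 satisfied
(3,1)N 3/4 satisfied
(3,2)N 3/4 satisfied
(3,3)N 4/4 satisfied
(3,4)N 3/3 satisfied
(4,0)N 3/3 satisfied
(4,1)N 4/4 satisfied
(4,2)N 4/4 satisfied
(4,3)N 4/4 satisfied
(4,4)N 3/3 satisfied
(5,0)N 2/2 satisfied
(5,1)N 3/3 satisfied
(5,2)N 3/3 satisfied
(5,3)N 3/3 satisfied
(5,4)N 2/2 satisfied
All meet the threshold, so the configuration is stable.

Yes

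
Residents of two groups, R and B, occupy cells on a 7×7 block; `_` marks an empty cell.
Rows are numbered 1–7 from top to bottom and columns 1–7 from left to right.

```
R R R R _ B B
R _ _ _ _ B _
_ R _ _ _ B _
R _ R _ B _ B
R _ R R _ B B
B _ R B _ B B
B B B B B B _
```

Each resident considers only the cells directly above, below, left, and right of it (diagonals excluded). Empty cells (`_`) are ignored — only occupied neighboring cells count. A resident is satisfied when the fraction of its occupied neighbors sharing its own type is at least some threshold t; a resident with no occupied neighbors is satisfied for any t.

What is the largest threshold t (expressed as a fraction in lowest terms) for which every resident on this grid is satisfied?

1/3

(1,1)R 2/2
(1,2)R 2/2
(1,3)R 2/2
(1,4)R 1/1
(1,6)B 2/2
(1,7)B 1/1
(2,1)R 1/1
(2,6)B 2/2
(3,2)R — no occupied neighbors
(3,6)B 1/1
(4,1)R 1/1
(4,3)R 1/1
(4,5)B — no occupied neighbors
(4,7)B 1/1
(5,1)R 1/2
(5,3)R 3/3
(5,4)R 1/2
(5,6)B 2/2
(5,7)B 3/3
(6,1)B 1/2
(6,3)R 1/3
(6,4)B 1/3
(6,6)B 3/3
(6,7)B 2/2
(7,1)B 2/2
(7,2)B 2/2
(7,3)B 2/3
(7,4)B 3/3
(7,5)B 2/2
(7,6)B 2/2
The smallest same-type fraction is 1/3 at (6,3), which reduces to 1/3. Any threshold above that leaves this resident unsatisfied.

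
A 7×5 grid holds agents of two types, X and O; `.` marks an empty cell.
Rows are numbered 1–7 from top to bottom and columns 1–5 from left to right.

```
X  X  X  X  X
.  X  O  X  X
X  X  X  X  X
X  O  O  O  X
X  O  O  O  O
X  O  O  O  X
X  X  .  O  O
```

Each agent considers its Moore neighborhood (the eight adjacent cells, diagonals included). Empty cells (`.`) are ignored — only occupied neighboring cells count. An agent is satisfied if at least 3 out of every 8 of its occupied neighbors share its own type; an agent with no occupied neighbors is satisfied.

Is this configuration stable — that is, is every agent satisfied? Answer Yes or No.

No

(1,1)X 2/2 ✓
(1,2)X 3/4 ✓
(1,3)X 4/5 ✓
(1,4)X 4/5 ✓
(1,5)X 3/3 ✓
(2,2)X 6/7 ✓
(2,3)O 0/8 ✗
(2,4)X 7/8 ✓
(2,5)X 5/5 ✓
(3,1)X 3/4 ✓
(3,2)X 4/7 ✓
(3,3)X 4/8 ✓
(3,4)X 5/8 ✓
(3,5)X 4/5 ✓
(4,1)X 3/5 ✓
(4,2)O 3/8 ✓
(4,3)O 5/8 ✓
(4,4)O 4/8 ✓
(4,5)X 2/5 ✓
(5,1)X 2/5 ✓
(5,2)O 5/8 ✓
(5,3)O 8/8 ✓
(5,4)O 6/8 ✓
(5,5)O 3/5 ✓
(6,1)X 3/5 ✓
(6,2)O 3/7 ✓
(6,3)O 6/7 ✓
(6,4)O 6/7 ✓
(6,5)X 0/5 ✗
(7,1)X 2/3 ✓
(7,2)X 2/4 ✓
(7,4)O 3/4 ✓
(7,5)O 2/3 ✓
For instance (2,3) has only 0/8 same-type neighbors, below 3/8.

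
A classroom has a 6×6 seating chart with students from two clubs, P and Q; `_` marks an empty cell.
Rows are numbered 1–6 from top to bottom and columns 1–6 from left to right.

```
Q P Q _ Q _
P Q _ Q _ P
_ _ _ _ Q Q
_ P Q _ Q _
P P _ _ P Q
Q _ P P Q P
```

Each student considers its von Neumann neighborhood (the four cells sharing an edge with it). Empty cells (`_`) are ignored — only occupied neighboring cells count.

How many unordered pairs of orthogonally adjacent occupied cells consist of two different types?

Scan each occupied cell's neighbors to the right and below so each pair is counted once.
Row 1: Q(1,1)–P(1,2)≠ Q(1,1)–P(2,1)≠ P(1,2)–Q(1,3)≠ P(1,2)–Q(2,2)≠  → 4/4 unlike.
Row 2: P(2,1)–Q(2,2)≠ P(2,6)–Q(3,6)≠  → 2/2 unlike.
Row 3: Q(3,5)–Q(3,6)= Q(3,5)–Q(4,5)=  → 0/2 unlike.
Row 4: P(4,2)–Q(4,3)≠ P(4,2)–P(5,2)= Q(4,5)–P(5,5)≠  → 2/3 unlike.
Row 5: P(5,1)–P(5,2)= P(5,1)–Q(6,1)≠ P(5,5)–Q(5,6)≠ P(5,5)–Q(6,5)≠ Q(5,6)–P(6,6)≠  → 4/5 unlike.
Row 6: P(6,3)–P(6,4)= P(6,4)–Q(6,5)≠ Q(6,5)–P(6,6)≠  → 2/3 unlike.
Total adjacent occupied pairs: 19; unlike-type pairs: 14.

14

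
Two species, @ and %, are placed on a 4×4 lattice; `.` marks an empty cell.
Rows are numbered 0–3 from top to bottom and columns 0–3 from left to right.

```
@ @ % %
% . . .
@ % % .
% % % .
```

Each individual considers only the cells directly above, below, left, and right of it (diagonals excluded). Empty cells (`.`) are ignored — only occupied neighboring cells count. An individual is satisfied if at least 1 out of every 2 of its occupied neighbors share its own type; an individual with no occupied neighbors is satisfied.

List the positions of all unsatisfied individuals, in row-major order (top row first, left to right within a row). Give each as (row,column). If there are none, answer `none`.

(1,0), (2,0)

Row 0: (0,0)@ 1/2 satisfied · (0,1)@ 1/2 satisfied · (0,2)% 1/2 satisfied · (0,3)% 1/1 satisfied
Row 1: (1,0)% 0/2 not
Row 2: (2,0)@ 0/3 not · (2,1)% 2/3 satisfied · (2,2)% 2/2 satisfied
Row 3: (3,0)% 1/2 satisfied · (3,1)% 3/3 satisfied · (3,2)% 2/2 satisfied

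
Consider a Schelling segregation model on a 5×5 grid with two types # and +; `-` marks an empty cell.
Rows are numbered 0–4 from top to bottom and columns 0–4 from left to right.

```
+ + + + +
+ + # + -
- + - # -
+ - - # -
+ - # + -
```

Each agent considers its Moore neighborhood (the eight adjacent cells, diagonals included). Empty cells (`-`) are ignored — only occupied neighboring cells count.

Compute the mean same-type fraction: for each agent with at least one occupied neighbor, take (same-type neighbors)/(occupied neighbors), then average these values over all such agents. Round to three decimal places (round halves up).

0.719

Row 0: (0,0)+ 3/3 · (0,1)+ 4/5 · (0,2)+ 4/5 · (0,3)+ 3/4 · (0,4)+ 2/2
Row 1: (1,0)+ 4/4 · (1,1)+ 5/6 · (1,2)# 1/7 · (1,3)+ 3/5
Row 2: (2,1)+ 3/4 · (2,3)# 2/3
Row 3: (3,0)+ 2/2 · (3,3)# 2/3
Row 4: (4,0)+ 1/1 · (4,2)# 1/2 · (4,3)+ 0/2
Sum over 16 agents: 3/3 + 4/5 + 4/5 + 3/4 + 2/2 + 4/4 + 5/6 + 1/7 + 3/5 + 3/4 + 2/3 + 2/2 + 2/3 + 1/1 + 1/2 + 0/2 = 2417/210; mean = 2417/210 ÷ 16 = 2417/3360 = 0.719345… → 0.719.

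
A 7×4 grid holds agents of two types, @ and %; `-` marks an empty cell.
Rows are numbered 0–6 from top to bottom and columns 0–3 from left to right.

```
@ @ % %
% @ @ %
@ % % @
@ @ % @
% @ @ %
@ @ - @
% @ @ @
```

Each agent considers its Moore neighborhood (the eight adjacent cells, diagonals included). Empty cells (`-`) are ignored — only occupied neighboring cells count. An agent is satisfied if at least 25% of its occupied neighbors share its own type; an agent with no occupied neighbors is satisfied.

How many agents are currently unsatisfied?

3

Row 0: (0,0)@ 2/3 ✓ · (0,1)@ 3/5 ✓ · (0,2)% 2/5 ✓ · (0,3)% 2/3 ✓
Row 1: (1,0)% 1/5 ✗ · (1,1)@ 4/8 ✓ · (1,2)@ 3/8 ✓ · (1,3)% 3/5 ✓
Row 2: (2,0)@ 3/5 ✓ · (2,1)% 3/8 ✓ · (2,2)% 3/8 ✓ · (2,3)@ 2/5 ✓
Row 3: (3,0)@ 3/5 ✓ · (3,1)@ 4/8 ✓ · (3,2)% 3/8 ✓ · (3,3)@ 2/5 ✓
Row 4: (4,0)% 0/5 ✗ · (4,1)@ 5/7 ✓ · (4,2)@ 5/7 ✓ · (4,3)% 1/4 ✓
Row 5: (5,0)@ 3/5 ✓ · (5,1)@ 5/7 ✓ · (5,3)@ 3/4 ✓
Row 6: (6,0)% 0/3 ✗ · (6,1)@ 3/4 ✓ · (6,2)@ 4/4 ✓ · (6,3)@ 2/2 ✓
Unsatisfied: (1,0), (4,0), (6,0) — 3 in total.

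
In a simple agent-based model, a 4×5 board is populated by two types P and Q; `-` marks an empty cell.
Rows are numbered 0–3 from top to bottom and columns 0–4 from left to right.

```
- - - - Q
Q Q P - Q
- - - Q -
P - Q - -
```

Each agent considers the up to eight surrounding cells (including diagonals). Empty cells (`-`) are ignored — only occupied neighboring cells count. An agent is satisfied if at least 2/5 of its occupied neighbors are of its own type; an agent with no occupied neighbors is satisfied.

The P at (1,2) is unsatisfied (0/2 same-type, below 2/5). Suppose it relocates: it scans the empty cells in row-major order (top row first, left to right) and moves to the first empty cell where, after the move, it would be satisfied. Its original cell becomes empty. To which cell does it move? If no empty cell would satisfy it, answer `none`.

Vacating (1,2). Empty cells in order:
  (0,0): 0/2 same-type → still unsatisfied.
  (0,1): 0/2 same-type → still unsatisfied.
  (0,2): 0/1 same-type → still unsatisfied.
  (0,3): 0/2 same-type → still unsatisfied.
  (1,3): 0/3 same-type → still unsatisfied.
  (2,0): 1/3 same-type → still unsatisfied.
  (2,1): 1/4 same-type → still unsatisfied.
  (2,2): 0/3 same-type → still unsatisfied.
  (2,4): 0/2 same-type → still unsatisfied.
  (3,1): 1/2 same-type → satisfied — stop here.

(3,1)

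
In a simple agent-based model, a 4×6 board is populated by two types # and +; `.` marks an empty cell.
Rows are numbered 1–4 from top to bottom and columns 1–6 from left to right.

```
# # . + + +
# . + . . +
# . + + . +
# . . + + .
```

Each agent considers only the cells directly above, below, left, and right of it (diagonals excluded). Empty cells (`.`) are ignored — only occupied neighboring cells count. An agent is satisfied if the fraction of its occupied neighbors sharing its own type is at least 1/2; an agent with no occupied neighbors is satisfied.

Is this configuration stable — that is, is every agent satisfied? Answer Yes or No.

Row 1: (1,1)# 2/2 satisfied · (1,2)# 1/1 satisfied · (1,4)+ 1/1 satisfied · (1,5)+ 2/2 satisfied · (1,6)+ 2/2 satisfied
Row 2: (2,1)# 2/2 satisfied · (2,3)+ 1/1 satisfied · (2,6)+ 2/2 satisfied
Row 3: (3,1)# 2/2 satisfied · (3,3)+ 2/2 satisfied · (3,4)+ 2/2 satisfied · (3,6)+ 1/1 satisfied
Row 4: (4,1)# 1/1 satisfied · (4,4)+ 2/2 satisfied · (4,5)+ 1/1 satisfied
All meet the threshold, so the configuration is stable.

Yes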